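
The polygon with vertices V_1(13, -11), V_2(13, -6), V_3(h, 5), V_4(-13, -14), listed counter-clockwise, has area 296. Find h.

Write out the shoelace sum; only the two edges meeting at V_3 involve h:
2·Area = [(13·5 − h·(-6)) + (h·(-14) − (-13)·5)] + 390
       = -8·h + 520 = 592
⇒ h = -9.

-9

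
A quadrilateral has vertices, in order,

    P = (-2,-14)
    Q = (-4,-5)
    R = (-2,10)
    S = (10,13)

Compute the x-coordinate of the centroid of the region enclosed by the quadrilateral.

4/3

Apply Gauss's area formula. First the cross-terms c_i = x_i·y_{i+1} − x_{i+1}·y_i:
  -46, -50, -126, -114  ⇒  2A = -336, A = -168.
Then Σ (x_i + x_{i+1})·c_i = -1344, so x̄ = -1344 / (6·(-168)) = 4/3.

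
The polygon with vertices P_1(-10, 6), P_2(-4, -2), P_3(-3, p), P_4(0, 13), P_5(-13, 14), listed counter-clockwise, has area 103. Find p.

The doubled signed area Σ (x_i y_{i+1} − x_{i+1} y_i) is linear in p.
With p=0 it equals 230; the coefficient of p is -4 (from the two edges through P_3).
So -4·p + 230 = 2·103 = 206 ⇒ p = 6.

6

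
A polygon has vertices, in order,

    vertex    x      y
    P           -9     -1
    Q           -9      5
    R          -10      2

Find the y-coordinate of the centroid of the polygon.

2

Apply Gauss's area formula. First the cross-terms c_i = x_i·y_{i+1} − x_{i+1}·y_i:
  -54, 32, 28  ⇒  2A = 6, A = 3.
Then Σ (y_i + y_{i+1})·c_i = 36, so ȳ = 36 / (6·3) = 2.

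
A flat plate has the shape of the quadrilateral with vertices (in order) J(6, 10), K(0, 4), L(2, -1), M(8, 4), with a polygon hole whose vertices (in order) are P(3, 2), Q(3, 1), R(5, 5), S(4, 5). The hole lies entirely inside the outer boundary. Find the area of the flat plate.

41.5

Outer boundary:
Apply the shoelace formula: 2A = Σ (x_i·y_{i+1} − x_{i+1}·y_i), indices taken mod 4.
Cross-terms: 24, -8, 16, 56  ⇒  Σ = 88
Area = |Σ|/2 = 44.
Hole:
P→Q: (3)(1) − (3)(2) = -3
Q→R: (3)(5) − (5)(1) = 10
R→S: (5)(5) − (4)(5) = 5
S→P: (4)(2) − (3)(5) = -7
Σ = 5
Area = |Σ|/2 = 2.5.
Net area = 44 − 2.5 = 41.5.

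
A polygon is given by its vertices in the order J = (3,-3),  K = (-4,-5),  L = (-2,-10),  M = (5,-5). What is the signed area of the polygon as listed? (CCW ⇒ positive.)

31.5

Cross-terms: -27, 30, 60, 0  ⇒  Σ = 63
Signed area = Σ/2 = 31.5 (positive ⇒ counter-clockwise traversal).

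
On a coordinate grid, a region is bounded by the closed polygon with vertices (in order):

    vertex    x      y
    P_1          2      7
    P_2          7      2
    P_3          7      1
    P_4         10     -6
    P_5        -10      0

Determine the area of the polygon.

P_1→P_2: (2)(2) − (7)(7) = -45
P_2→P_3: (7)(1) − (7)(2) = -7
P_3→P_4: (7)(-6) − (10)(1) = -52
P_4→P_5: (10)(0) − (-10)(-6) = -60
P_5→P_1: (-10)(7) − (2)(0) = -70
Σ = -234
Area = |Σ|/2 = 117.

117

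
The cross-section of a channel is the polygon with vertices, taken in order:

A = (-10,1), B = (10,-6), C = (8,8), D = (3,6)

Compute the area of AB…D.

132.5

A→B: (-10)(-6) − (10)(1) = 50
B→C: (10)(8) − (8)(-6) = 128
C→D: (8)(6) − (3)(8) = 24
D→A: (3)(1) − (-10)(6) = 63
Σ = 265
Area = |Σ|/2 = 132.5.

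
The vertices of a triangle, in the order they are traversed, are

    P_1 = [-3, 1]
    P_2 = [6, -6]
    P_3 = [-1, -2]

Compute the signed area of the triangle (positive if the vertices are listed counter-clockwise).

Σ = (12) + (-18) + (-7) = -13
Signed area = Σ/2 = -6.5 (negative ⇒ clockwise traversal).

-6.5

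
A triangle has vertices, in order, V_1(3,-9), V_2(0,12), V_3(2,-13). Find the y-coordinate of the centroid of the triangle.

-10/3

Apply the surveyor's formula. First the cross-terms c_i = x_i·y_{i+1} − x_{i+1}·y_i:
  36, -24, 21  ⇒  2A = 33, A = 16.5.
Then Σ (y_i + y_{i+1})·c_i = -330, so ȳ = -330 / (6·16.5) = -10/3.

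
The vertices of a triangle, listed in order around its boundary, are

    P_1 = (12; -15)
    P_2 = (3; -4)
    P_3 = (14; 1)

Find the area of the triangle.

83

Apply Gauss's area formula: 2A = Σ (x_i·y_{i+1} − x_{i+1}·y_i), indices taken mod 3.
Cross-terms: -3, 59, -222  ⇒  Σ = -166
Area = |Σ|/2 = 83.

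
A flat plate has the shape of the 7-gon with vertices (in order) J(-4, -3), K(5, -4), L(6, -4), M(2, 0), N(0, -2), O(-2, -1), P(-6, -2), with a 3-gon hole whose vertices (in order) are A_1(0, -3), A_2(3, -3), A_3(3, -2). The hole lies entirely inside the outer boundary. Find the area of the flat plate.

20

Outer boundary:
Apply Gauss's area formula: 2A = Σ (x_i·y_{i+1} − x_{i+1}·y_i), indices taken mod 7.
J→K: (-4)(-4) − (5)(-3) = 31
K→L: (5)(-4) − (6)(-4) = 4
L→M: (6)(0) − (2)(-4) = 8
M→N: (2)(-2) − (0)(0) = -4
N→O: (0)(-1) − (-2)(-2) = -4
O→P: (-2)(-2) − (-6)(-1) = -2
P→J: (-6)(-3) − (-4)(-2) = 10
Σ = 43
Area = |Σ|/2 = 21.5.
Hole:
Apply Gauss's area formula: 2A = Σ (x_i·y_{i+1} − x_{i+1}·y_i), indices taken mod 3.
Σ = (9) + (3) + (-9) = 3
Area = |Σ|/2 = 1.5.
Net area = 21.5 − 1.5 = 20.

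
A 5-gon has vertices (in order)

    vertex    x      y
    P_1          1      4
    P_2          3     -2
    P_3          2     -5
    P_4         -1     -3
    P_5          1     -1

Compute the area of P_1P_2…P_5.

13.5

Apply Gauss's area formula: 2A = Σ (x_i·y_{i+1} − x_{i+1}·y_i), indices taken mod 5.
Cross-terms: -14, -11, -11, 4, 5  ⇒  Σ = -27
Area = |Σ|/2 = 13.5.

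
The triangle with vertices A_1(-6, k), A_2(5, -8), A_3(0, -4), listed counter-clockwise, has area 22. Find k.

-8

Write out the shoelace sum; only the two edges meeting at A_1 involve k:
2·Area = [(0·k − (-6)·(-4)) + ((-6)·(-8) − 5·k)] + -20
       = -5·k + 4 = 44
⇒ k = -8.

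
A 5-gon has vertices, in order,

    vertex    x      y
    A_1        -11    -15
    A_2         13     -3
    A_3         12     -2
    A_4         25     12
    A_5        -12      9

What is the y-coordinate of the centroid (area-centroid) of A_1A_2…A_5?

143/120

Apply the surveyor's formula. First the cross-terms c_i = x_i·y_{i+1} − x_{i+1}·y_i:
  228, 10, 194, 369, 279  ⇒  2A = 1080, A = 540.
Then Σ (y_i + y_{i+1})·c_i = 3861, so ȳ = 3861 / (6·540) = 143/120.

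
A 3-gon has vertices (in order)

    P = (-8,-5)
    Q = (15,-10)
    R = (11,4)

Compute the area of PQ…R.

Apply the shoelace (surveyor's) formula: 2A = Σ (x_i·y_{i+1} − x_{i+1}·y_i), indices taken mod 3.
Σ = (155) + (170) + (-23) = 302
Area = |Σ|/2 = 151.

151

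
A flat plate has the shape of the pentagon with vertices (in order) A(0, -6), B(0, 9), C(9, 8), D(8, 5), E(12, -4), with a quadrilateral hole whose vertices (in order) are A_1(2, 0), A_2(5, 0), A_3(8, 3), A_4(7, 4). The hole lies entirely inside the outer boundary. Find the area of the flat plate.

Outer boundary:
Apply the shoelace formula: 2A = Σ (x_i·y_{i+1} − x_{i+1}·y_i), indices taken mod 5.
Cross-terms: 0, -81, -19, -92, -72  ⇒  Σ = -264
Area = |Σ|/2 = 132.
Hole:
Apply Gauss's area formula: 2A = Σ (x_i·y_{i+1} − x_{i+1}·y_i), indices taken mod 4.
Σ = (0) + (15) + (11) + (-8) = 18
Area = |Σ|/2 = 9.
Net area = 132 − 9 = 123.

123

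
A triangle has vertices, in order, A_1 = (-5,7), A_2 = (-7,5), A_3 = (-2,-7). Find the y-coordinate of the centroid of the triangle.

Apply the surveyor's formula. First the cross-terms c_i = x_i·y_{i+1} − x_{i+1}·y_i:
  24, 59, -49  ⇒  2A = 34, A = 17.
Then Σ (y_i + y_{i+1})·c_i = 170, so ȳ = 170 / (6·17) = 5/3.

5/3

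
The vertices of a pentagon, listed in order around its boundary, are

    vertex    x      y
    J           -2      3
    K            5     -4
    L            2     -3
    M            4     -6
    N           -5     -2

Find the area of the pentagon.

35.5

Apply the surveyor's formula: 2A = Σ (x_i·y_{i+1} − x_{i+1}·y_i), indices taken mod 5.
J→K: (-2)(-4) − (5)(3) = -7
K→L: (5)(-3) − (2)(-4) = -7
L→M: (2)(-6) − (4)(-3) = 0
M→N: (4)(-2) − (-5)(-6) = -38
N→J: (-5)(3) − (-2)(-2) = -19
Σ = -71
Area = |Σ|/2 = 35.5.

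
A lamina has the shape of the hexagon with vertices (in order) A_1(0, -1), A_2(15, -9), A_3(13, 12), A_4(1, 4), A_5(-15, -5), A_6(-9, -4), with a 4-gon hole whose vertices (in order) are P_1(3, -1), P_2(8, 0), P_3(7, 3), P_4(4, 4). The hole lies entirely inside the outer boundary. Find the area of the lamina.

199.5

Outer boundary:
Apply the surveyor's formula: 2A = Σ (x_i·y_{i+1} − x_{i+1}·y_i), indices taken mod 6.
Σ = (15) + (297) + (40) + (55) + (15) + (9) = 431
Area = |Σ|/2 = 215.5.
Hole:
Apply the shoelace formula: 2A = Σ (x_i·y_{i+1} − x_{i+1}·y_i), indices taken mod 4.
P_1→P_2: (3)(0) − (8)(-1) = 8
P_2→P_3: (8)(3) − (7)(0) = 24
P_3→P_4: (7)(4) − (4)(3) = 16
P_4→P_1: (4)(-1) − (3)(4) = -16
Σ = 32
Area = |Σ|/2 = 16.
Net area = 215.5 − 16 = 199.5.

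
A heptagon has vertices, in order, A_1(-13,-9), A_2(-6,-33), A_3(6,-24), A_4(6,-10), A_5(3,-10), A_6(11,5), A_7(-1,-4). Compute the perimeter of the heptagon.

|A_1A_2| = √((7)² + (-24)²) = √625 = 25
|A_2A_3| = √((12)² + (9)²) = √225 = 15
|A_3A_4| = √((0)² + (14)²) = √196 = 14
|A_4A_5| = √((-3)² + (0)²) = √9 = 3
|A_5A_6| = √((8)² + (15)²) = √289 = 17
|A_6A_7| = √((-12)² + (-9)²) = √225 = 15
|A_7A_1| = √((-12)² + (-5)²) = √169 = 13
Perimeter = 25 + 15 + 14 + 3 + 17 + 15 + 13 = 102.

102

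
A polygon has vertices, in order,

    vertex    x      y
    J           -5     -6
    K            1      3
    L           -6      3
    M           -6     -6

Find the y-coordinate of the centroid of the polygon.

Apply the shoelace formula. First the cross-terms c_i = x_i·y_{i+1} − x_{i+1}·y_i:
  -9, 21, 54, 6  ⇒  2A = 72, A = 36.
Then Σ (y_i + y_{i+1})·c_i = -81, so ȳ = -81 / (6·36) = -0.375.

-0.375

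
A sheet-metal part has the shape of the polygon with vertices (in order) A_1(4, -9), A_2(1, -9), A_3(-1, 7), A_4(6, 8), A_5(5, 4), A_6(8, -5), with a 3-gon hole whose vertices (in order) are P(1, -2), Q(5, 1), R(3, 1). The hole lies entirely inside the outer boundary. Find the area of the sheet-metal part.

99

Outer boundary:
Apply the shoelace formula: 2A = Σ (x_i·y_{i+1} − x_{i+1}·y_i), indices taken mod 6.
Cross-terms: -27, -2, -50, -16, -57, -52  ⇒  Σ = -204
Area = |Σ|/2 = 102.
Hole:
Σ = (11) + (2) + (-7) = 6
Area = |Σ|/2 = 3.
Net area = 102 − 3 = 99.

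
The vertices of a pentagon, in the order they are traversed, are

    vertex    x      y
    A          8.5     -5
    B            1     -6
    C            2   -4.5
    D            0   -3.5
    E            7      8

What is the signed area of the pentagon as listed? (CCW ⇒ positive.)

-62

Σ = (-46) + (7.5) + (-7) + (24.5) + (-103) = -124
Signed area = Σ/2 = -62 (negative ⇒ clockwise traversal).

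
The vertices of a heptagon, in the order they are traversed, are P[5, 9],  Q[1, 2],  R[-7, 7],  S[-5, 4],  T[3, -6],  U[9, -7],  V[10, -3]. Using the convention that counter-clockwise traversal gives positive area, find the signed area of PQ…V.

P→Q: (5)(2) − (1)(9) = 1
Q→R: (1)(7) − (-7)(2) = 21
R→S: (-7)(4) − (-5)(7) = 7
S→T: (-5)(-6) − (3)(4) = 18
T→U: (3)(-7) − (9)(-6) = 33
U→V: (9)(-3) − (10)(-7) = 43
V→P: (10)(9) − (5)(-3) = 105
Σ = 228
Signed area = Σ/2 = 114 (positive ⇒ counter-clockwise traversal).

114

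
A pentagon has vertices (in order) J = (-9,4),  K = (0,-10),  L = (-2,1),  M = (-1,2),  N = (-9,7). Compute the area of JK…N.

52.5

Σ = (90) + (-20) + (-3) + (11) + (27) = 105
Area = |Σ|/2 = 52.5.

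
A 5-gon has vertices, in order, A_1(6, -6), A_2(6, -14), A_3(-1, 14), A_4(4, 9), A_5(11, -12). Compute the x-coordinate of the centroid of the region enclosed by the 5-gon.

631/138

Apply the shoelace (surveyor's) formula. First the cross-terms c_i = x_i·y_{i+1} − x_{i+1}·y_i:
  -48, 70, -65, -147, 6  ⇒  2A = -184, A = -92.
Then Σ (x_i + x_{i+1})·c_i = -2524, so x̄ = -2524 / (6·(-92)) = 631/138.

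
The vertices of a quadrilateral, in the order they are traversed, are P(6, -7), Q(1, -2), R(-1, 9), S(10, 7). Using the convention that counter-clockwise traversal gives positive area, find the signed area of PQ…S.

Apply the shoelace formula: 2A = Σ (x_i·y_{i+1} − x_{i+1}·y_i), indices taken mod 4.
Σ = (-5) + (7) + (-97) + (-112) = -207
Signed area = Σ/2 = -103.5 (negative ⇒ clockwise traversal).

-103.5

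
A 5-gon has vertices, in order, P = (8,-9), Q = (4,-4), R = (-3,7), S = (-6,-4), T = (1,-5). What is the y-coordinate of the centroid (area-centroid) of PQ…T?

Apply the shoelace formula. First the cross-terms c_i = x_i·y_{i+1} − x_{i+1}·y_i:
  4, 16, 54, 34, 31  ⇒  2A = 139, A = 69.5.
Then Σ (y_i + y_{i+1})·c_i = -582, so ȳ = -582 / (6·69.5) = -194/139.

-194/139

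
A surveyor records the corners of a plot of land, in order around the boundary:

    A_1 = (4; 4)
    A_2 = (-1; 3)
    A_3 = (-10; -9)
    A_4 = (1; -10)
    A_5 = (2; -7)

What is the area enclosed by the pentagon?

106.5

Apply the surveyor's formula: 2A = Σ (x_i·y_{i+1} − x_{i+1}·y_i), indices taken mod 5.
Σ = (16) + (39) + (109) + (13) + (36) = 213
Area = |Σ|/2 = 106.5.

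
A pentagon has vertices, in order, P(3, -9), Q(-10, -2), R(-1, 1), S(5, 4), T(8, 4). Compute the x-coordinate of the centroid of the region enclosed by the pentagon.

104/213

Apply the surveyor's formula. First the cross-terms c_i = x_i·y_{i+1} − x_{i+1}·y_i:
  -96, -12, -9, -12, -84  ⇒  2A = -213, A = -106.5.
Then Σ (x_i + x_{i+1})·c_i = -312, so x̄ = -312 / (6·(-106.5)) = 104/213.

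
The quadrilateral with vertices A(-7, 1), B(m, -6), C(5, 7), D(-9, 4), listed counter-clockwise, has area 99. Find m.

The doubled signed area Σ (x_i y_{i+1} − x_{i+1} y_i) is linear in m.
With m=0 it equals 174; the coefficient of m is 6 (from the two edges through B).
So 6·m + 174 = 2·99 = 198 ⇒ m = 4.

4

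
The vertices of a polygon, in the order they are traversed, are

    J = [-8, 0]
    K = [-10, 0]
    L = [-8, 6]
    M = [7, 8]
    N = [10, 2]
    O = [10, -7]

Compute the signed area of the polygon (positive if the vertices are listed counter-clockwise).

Σ = (0) + (-60) + (-106) + (-66) + (-90) + (-56) = -378
Signed area = Σ/2 = -189 (negative ⇒ clockwise traversal).

-189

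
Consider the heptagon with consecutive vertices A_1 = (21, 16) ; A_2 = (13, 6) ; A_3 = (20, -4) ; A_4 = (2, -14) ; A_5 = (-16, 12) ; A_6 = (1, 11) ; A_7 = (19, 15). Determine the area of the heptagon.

Apply the shoelace (surveyor's) formula: 2A = Σ (x_i·y_{i+1} − x_{i+1}·y_i), indices taken mod 7.
Σ = (-82) + (-172) + (-272) + (-200) + (-188) + (-194) + (-11) = -1119
Area = |Σ|/2 = 559.5.

559.5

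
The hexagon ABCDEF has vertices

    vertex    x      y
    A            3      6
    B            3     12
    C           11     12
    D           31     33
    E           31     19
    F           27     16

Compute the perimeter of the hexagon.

|AB| = √((0)² + (6)²) = √36 = 6
|BC| = √((8)² + (0)²) = √64 = 8
|CD| = √((20)² + (21)²) = √841 = 29
|DE| = √((0)² + (-14)²) = √196 = 14
|EF| = √((-4)² + (-3)²) = √25 = 5
|FA| = √((-24)² + (-10)²) = √676 = 26
Perimeter = 6 + 8 + 29 + 14 + 5 + 26 = 88.

88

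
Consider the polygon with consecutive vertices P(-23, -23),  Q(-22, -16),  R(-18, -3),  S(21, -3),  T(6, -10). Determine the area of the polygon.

Cross-terms: -138, -222, 117, -192, -368  ⇒  Σ = -803
Area = |Σ|/2 = 401.5.

401.5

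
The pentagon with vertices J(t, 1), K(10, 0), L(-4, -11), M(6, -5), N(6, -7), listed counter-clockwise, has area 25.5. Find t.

13

Write out the shoelace sum; only the two edges meeting at J involve t:
2·Area = [(6·1 − t·(-7)) + (t·0 − 10·1)] + -36
       = 7·t + -40 = 51
⇒ t = 13.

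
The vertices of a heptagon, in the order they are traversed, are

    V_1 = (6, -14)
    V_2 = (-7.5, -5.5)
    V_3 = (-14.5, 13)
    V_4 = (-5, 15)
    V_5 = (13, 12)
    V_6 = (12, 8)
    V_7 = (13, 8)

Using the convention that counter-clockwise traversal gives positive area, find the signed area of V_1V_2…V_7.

-500.375

Apply the shoelace (surveyor's) formula: 2A = Σ (x_i·y_{i+1} − x_{i+1}·y_i), indices taken mod 7.
Σ = (-138) + (-177.25) + (-152.5) + (-255) + (-40) + (-8) + (-230) = -1000.75
Signed area = Σ/2 = -500.375 (negative ⇒ clockwise traversal).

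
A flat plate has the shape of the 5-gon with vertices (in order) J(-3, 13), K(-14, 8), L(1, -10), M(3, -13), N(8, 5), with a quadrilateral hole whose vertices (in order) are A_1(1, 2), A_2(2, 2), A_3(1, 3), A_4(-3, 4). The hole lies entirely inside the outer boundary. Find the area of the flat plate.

Outer boundary:
Apply the shoelace (surveyor's) formula: 2A = Σ (x_i·y_{i+1} − x_{i+1}·y_i), indices taken mod 5.
Σ = (158) + (132) + (17) + (119) + (119) = 545
Area = |Σ|/2 = 272.5.
Hole:
Apply the surveyor's formula: 2A = Σ (x_i·y_{i+1} − x_{i+1}·y_i), indices taken mod 4.
Σ = (-2) + (4) + (13) + (-10) = 5
Area = |Σ|/2 = 2.5.
Net area = 272.5 − 2.5 = 270.

270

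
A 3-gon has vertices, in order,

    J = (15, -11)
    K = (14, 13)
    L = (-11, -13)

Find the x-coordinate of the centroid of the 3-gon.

Apply Gauss's area formula. First the cross-terms c_i = x_i·y_{i+1} − x_{i+1}·y_i:
  349, -39, 316  ⇒  2A = 626, A = 313.
Then Σ (x_i + x_{i+1})·c_i = 11268, so x̄ = 11268 / (6·313) = 6.

6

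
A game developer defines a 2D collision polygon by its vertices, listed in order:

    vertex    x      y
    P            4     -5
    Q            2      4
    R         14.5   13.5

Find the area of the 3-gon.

Cross-terms: 26, -31, -126.5  ⇒  Σ = -131.5
Area = |Σ|/2 = 65.75.

65.75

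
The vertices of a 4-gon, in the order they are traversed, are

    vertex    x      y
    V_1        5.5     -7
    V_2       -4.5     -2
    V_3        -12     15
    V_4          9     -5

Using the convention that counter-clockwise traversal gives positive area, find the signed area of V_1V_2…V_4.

-122.25

Σ = (-42.5) + (-91.5) + (-75) + (-35.5) = -244.5
Signed area = Σ/2 = -122.25 (negative ⇒ clockwise traversal).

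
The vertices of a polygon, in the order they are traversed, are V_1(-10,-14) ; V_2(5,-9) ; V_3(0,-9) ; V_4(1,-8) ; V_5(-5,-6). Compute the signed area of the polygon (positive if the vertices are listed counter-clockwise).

44

Apply the surveyor's formula: 2A = Σ (x_i·y_{i+1} − x_{i+1}·y_i), indices taken mod 5.
Σ = (160) + (-45) + (9) + (-46) + (10) = 88
Signed area = Σ/2 = 44 (positive ⇒ counter-clockwise traversal).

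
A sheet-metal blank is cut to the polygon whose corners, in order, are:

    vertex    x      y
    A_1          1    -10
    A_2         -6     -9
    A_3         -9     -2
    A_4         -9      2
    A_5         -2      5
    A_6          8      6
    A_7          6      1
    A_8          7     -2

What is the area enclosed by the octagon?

191

Σ = (-69) + (-69) + (-36) + (-41) + (-52) + (-28) + (-19) + (-68) = -382
Area = |Σ|/2 = 191.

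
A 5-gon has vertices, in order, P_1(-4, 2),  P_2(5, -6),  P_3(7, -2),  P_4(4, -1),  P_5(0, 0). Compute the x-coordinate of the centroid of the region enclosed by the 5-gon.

409/141

Apply the surveyor's formula. First the cross-terms c_i = x_i·y_{i+1} − x_{i+1}·y_i:
  14, 32, 1, 0, 0  ⇒  2A = 47, A = 23.5.
Then Σ (x_i + x_{i+1})·c_i = 409, so x̄ = 409 / (6·23.5) = 409/141.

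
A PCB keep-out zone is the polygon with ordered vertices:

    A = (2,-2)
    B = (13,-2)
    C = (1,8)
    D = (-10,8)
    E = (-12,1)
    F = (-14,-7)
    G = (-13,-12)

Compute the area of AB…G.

A→B: (2)(-2) − (13)(-2) = 22
B→C: (13)(8) − (1)(-2) = 106
C→D: (1)(8) − (-10)(8) = 88
D→E: (-10)(1) − (-12)(8) = 86
E→F: (-12)(-7) − (-14)(1) = 98
F→G: (-14)(-12) − (-13)(-7) = 77
G→A: (-13)(-2) − (2)(-12) = 50
Σ = 527
Area = |Σ|/2 = 263.5.

263.5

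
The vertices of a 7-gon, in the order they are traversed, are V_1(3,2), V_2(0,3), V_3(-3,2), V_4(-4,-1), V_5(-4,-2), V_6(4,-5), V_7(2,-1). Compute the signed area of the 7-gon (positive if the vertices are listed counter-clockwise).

37

Σ = (9) + (9) + (11) + (4) + (28) + (6) + (7) = 74
Signed area = Σ/2 = 37 (positive ⇒ counter-clockwise traversal).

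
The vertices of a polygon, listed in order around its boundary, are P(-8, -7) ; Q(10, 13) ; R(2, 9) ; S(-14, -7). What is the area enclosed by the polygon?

P→Q: (-8)(13) − (10)(-7) = -34
Q→R: (10)(9) − (2)(13) = 64
R→S: (2)(-7) − (-14)(9) = 112
S→P: (-14)(-7) − (-8)(-7) = 42
Σ = 184
Area = |Σ|/2 = 92.

92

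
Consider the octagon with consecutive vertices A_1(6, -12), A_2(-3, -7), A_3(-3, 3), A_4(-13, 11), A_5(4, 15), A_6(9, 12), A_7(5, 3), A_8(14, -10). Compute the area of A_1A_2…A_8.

Apply the surveyor's formula: 2A = Σ (x_i·y_{i+1} − x_{i+1}·y_i), indices taken mod 8.
Cross-terms: -78, -30, 6, -239, -87, -33, -92, -108  ⇒  Σ = -661
Area = |Σ|/2 = 330.5.

330.5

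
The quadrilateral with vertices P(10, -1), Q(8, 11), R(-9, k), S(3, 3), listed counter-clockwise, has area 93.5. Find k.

6

Write out the shoelace sum; only the two edges meeting at R involve k:
2·Area = [(8·k − (-9)·11) + ((-9)·3 − 3·k)] + 85
       = 5·k + 157 = 187
⇒ k = 6.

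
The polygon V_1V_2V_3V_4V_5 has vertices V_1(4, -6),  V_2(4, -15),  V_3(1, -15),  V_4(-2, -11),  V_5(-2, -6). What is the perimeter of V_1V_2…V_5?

28

|V_1V_2| = √((0)² + (-9)²) = √81 = 9
|V_2V_3| = √((-3)² + (0)²) = √9 = 3
|V_3V_4| = √((-3)² + (4)²) = √25 = 5
|V_4V_5| = √((0)² + (5)²) = √25 = 5
|V_5V_1| = √((6)² + (0)²) = √36 = 6
Perimeter = 9 + 3 + 5 + 5 + 6 = 28.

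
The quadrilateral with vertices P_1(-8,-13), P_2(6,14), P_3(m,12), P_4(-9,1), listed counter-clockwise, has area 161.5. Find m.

Write out the shoelace sum; only the two edges meeting at P_3 involve m:
2·Area = [(6·12 − m·14) + (m·1 − (-9)·12)] + 91
       = -13·m + 271 = 323
⇒ m = -4.

-4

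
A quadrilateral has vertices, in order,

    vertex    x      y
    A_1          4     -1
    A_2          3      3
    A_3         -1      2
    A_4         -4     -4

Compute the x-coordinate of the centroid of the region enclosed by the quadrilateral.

0.375

Apply the surveyor's formula. First the cross-terms c_i = x_i·y_{i+1} − x_{i+1}·y_i:
  15, 9, 12, 20  ⇒  2A = 56, A = 28.
Then Σ (x_i + x_{i+1})·c_i = 63, so x̄ = 63 / (6·28) = 0.375.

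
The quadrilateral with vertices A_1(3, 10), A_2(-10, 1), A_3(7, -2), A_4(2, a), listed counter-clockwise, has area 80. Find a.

The doubled signed area Σ (x_i y_{i+1} − x_{i+1} y_i) is linear in a.
With a=0 it equals 140; the coefficient of a is 4 (from the two edges through A_4).
So 4·a + 140 = 2·80 = 160 ⇒ a = 5.

5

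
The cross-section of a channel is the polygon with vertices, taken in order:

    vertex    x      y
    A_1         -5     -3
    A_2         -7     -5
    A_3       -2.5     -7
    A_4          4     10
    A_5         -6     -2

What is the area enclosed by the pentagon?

Apply the shoelace formula: 2A = Σ (x_i·y_{i+1} − x_{i+1}·y_i), indices taken mod 5.
Σ = (4) + (36.5) + (3) + (52) + (8) = 103.5
Area = |Σ|/2 = 51.75.

51.75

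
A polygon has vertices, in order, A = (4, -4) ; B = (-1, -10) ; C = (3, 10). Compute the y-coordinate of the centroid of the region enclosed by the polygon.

-4/3

Apply the surveyor's formula. First the cross-terms c_i = x_i·y_{i+1} − x_{i+1}·y_i:
  -44, 20, -52  ⇒  2A = -76, A = -38.
Then Σ (y_i + y_{i+1})·c_i = 304, so ȳ = 304 / (6·(-38)) = -4/3.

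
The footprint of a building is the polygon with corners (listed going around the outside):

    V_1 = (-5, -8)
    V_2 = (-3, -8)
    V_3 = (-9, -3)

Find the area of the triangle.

Apply Gauss's area formula: 2A = Σ (x_i·y_{i+1} − x_{i+1}·y_i), indices taken mod 3.
Σ = (16) + (-63) + (57) = 10
Area = |Σ|/2 = 5.

5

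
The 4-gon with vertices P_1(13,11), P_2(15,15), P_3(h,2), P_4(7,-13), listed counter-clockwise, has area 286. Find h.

Write out the shoelace sum; only the two edges meeting at P_3 involve h:
2·Area = [(15·2 − h·15) + (h·(-13) − 7·2)] + 276
       = -28·h + 292 = 572
⇒ h = -10.

-10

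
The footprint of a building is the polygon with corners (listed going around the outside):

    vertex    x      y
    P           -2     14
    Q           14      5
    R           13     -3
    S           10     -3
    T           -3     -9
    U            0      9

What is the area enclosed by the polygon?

Apply Gauss's area formula: 2A = Σ (x_i·y_{i+1} − x_{i+1}·y_i), indices taken mod 6.
Σ = (-206) + (-107) + (-9) + (-99) + (-27) + (18) = -430
Area = |Σ|/2 = 215.

215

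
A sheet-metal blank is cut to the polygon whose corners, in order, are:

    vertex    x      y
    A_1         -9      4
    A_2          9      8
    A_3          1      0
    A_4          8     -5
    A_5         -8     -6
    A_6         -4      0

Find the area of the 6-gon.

Apply Gauss's area formula: 2A = Σ (x_i·y_{i+1} − x_{i+1}·y_i), indices taken mod 6.
A_1→A_2: (-9)(8) − (9)(4) = -108
A_2→A_3: (9)(0) − (1)(8) = -8
A_3→A_4: (1)(-5) − (8)(0) = -5
A_4→A_5: (8)(-6) − (-8)(-5) = -88
A_5→A_6: (-8)(0) − (-4)(-6) = -24
A_6→A_1: (-4)(4) − (-9)(0) = -16
Σ = -249
Area = |Σ|/2 = 124.5.

124.5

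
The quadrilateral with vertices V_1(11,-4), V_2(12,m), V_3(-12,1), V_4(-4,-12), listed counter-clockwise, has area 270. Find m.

8

The doubled signed area Σ (x_i y_{i+1} − x_{i+1} y_i) is linear in m.
With m=0 it equals 356; the coefficient of m is 23 (from the two edges through V_2).
So 23·m + 356 = 2·270 = 540 ⇒ m = 8.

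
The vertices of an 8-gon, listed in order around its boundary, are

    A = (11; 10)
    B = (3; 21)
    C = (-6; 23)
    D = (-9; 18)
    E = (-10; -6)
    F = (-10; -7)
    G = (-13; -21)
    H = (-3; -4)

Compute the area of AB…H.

Apply the shoelace (surveyor's) formula: 2A = Σ (x_i·y_{i+1} − x_{i+1}·y_i), indices taken mod 8.
Cross-terms: 201, 195, 99, 234, 10, 119, -11, 14  ⇒  Σ = 861
Area = |Σ|/2 = 430.5.

430.5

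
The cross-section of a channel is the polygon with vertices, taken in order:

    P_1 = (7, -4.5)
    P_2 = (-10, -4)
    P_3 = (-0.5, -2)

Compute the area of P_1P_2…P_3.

Σ = (-73) + (18) + (16.25) = -38.75
Area = |Σ|/2 = 19.375.

19.375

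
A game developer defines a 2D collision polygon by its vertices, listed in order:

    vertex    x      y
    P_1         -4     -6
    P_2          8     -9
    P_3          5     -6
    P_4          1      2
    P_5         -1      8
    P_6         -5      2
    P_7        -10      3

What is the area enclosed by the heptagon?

Cross-terms: 84, -3, 16, 10, 38, 5, 72  ⇒  Σ = 222
Area = |Σ|/2 = 111.

111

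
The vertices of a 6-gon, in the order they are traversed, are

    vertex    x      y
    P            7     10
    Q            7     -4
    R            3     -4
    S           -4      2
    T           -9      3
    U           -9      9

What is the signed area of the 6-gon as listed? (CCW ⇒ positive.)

-162.5

Apply the surveyor's formula: 2A = Σ (x_i·y_{i+1} − x_{i+1}·y_i), indices taken mod 6.
Cross-terms: -98, -16, -10, 6, -54, -153  ⇒  Σ = -325
Signed area = Σ/2 = -162.5 (negative ⇒ clockwise traversal).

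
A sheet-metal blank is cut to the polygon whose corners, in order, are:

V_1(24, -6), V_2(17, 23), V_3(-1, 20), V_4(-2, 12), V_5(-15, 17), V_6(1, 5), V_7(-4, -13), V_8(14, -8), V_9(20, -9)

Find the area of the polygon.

V_1→V_2: (24)(23) − (17)(-6) = 654
V_2→V_3: (17)(20) − (-1)(23) = 363
V_3→V_4: (-1)(12) − (-2)(20) = 28
V_4→V_5: (-2)(17) − (-15)(12) = 146
V_5→V_6: (-15)(5) − (1)(17) = -92
V_6→V_7: (1)(-13) − (-4)(5) = 7
V_7→V_8: (-4)(-8) − (14)(-13) = 214
V_8→V_9: (14)(-9) − (20)(-8) = 34
V_9→V_1: (20)(-6) − (24)(-9) = 96
Σ = 1450
Area = |Σ|/2 = 725.

725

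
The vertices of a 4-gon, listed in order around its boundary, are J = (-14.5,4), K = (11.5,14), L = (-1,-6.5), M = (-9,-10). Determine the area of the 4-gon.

269.625

Σ = (-249) + (-60.75) + (-48.5) + (-181) = -539.25
Area = |Σ|/2 = 269.625.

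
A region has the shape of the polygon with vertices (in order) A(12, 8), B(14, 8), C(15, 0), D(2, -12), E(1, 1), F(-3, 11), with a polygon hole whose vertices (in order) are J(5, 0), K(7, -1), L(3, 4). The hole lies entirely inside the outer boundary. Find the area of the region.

Outer boundary:
Cross-terms: -16, -120, -180, 14, 14, -156  ⇒  Σ = -444
Area = |Σ|/2 = 222.
Hole:
Apply Gauss's area formula: 2A = Σ (x_i·y_{i+1} − x_{i+1}·y_i), indices taken mod 3.
Σ = (-5) + (31) + (-20) = 6
Area = |Σ|/2 = 3.
Net area = 222 − 3 = 219.

219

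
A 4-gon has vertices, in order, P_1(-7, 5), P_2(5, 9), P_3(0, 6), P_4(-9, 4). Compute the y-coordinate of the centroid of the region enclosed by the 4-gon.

395/63

Apply Gauss's area formula. First the cross-terms c_i = x_i·y_{i+1} − x_{i+1}·y_i:
  -88, 30, 54, -17  ⇒  2A = -21, A = -10.5.
Then Σ (y_i + y_{i+1})·c_i = -395, so ȳ = -395 / (6·(-10.5)) = 395/63.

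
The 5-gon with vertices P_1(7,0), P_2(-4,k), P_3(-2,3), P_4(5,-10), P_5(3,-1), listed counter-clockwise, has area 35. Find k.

5

The doubled signed area Σ (x_i y_{i+1} − x_{i+1} y_i) is linear in k.
With k=0 it equals 25; the coefficient of k is 9 (from the two edges through P_2).
So 9·k + 25 = 2·35 = 70 ⇒ k = 5.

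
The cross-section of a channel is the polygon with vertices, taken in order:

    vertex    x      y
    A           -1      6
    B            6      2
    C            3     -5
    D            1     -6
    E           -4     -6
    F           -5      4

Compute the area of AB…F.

Apply the shoelace formula: 2A = Σ (x_i·y_{i+1} − x_{i+1}·y_i), indices taken mod 6.
Σ = (-38) + (-36) + (-13) + (-30) + (-46) + (-26) = -189
Area = |Σ|/2 = 94.5.

94.5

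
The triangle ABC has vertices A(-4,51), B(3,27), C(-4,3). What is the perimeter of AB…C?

98

|AB| = √((7)² + (-24)²) = √625 = 25
|BC| = √((-7)² + (-24)²) = √625 = 25
|CA| = √((0)² + (48)²) = √2304 = 48
Perimeter = 25 + 25 + 48 = 98.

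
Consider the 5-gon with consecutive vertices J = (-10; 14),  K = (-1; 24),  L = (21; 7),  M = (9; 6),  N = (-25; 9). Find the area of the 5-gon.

Apply the surveyor's formula: 2A = Σ (x_i·y_{i+1} − x_{i+1}·y_i), indices taken mod 5.
Σ = (-226) + (-511) + (63) + (231) + (-260) = -703
Area = |Σ|/2 = 351.5.

351.5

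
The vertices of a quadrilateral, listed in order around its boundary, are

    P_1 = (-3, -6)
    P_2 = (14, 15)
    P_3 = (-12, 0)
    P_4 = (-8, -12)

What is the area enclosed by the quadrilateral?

187.5

Apply the shoelace formula: 2A = Σ (x_i·y_{i+1} − x_{i+1}·y_i), indices taken mod 4.
P_1→P_2: (-3)(15) − (14)(-6) = 39
P_2→P_3: (14)(0) − (-12)(15) = 180
P_3→P_4: (-12)(-12) − (-8)(0) = 144
P_4→P_1: (-8)(-6) − (-3)(-12) = 12
Σ = 375
Area = |Σ|/2 = 187.5.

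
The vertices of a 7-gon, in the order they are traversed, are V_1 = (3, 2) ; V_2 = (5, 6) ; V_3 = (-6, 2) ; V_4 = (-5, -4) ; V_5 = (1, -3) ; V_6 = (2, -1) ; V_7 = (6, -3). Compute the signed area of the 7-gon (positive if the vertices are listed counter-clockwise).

66.5

Σ = (8) + (46) + (34) + (19) + (5) + (0) + (21) = 133
Signed area = Σ/2 = 66.5 (positive ⇒ counter-clockwise traversal).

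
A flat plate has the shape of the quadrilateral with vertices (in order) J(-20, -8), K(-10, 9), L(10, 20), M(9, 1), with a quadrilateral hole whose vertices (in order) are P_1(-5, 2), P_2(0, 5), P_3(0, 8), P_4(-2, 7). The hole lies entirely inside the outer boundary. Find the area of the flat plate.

375

Outer boundary:
Σ = (-260) + (-290) + (-170) + (-52) = -772
Area = |Σ|/2 = 386.
Hole:
Σ = (-25) + (0) + (16) + (31) = 22
Area = |Σ|/2 = 11.
Net area = 386 − 11 = 375.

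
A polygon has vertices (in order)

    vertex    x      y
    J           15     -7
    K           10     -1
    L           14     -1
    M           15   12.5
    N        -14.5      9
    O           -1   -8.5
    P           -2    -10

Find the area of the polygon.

427.25

J→K: (15)(-1) − (10)(-7) = 55
K→L: (10)(-1) − (14)(-1) = 4
L→M: (14)(12.5) − (15)(-1) = 190
M→N: (15)(9) − (-14.5)(12.5) = 316.25
N→O: (-14.5)(-8.5) − (-1)(9) = 132.25
O→P: (-1)(-10) − (-2)(-8.5) = -7
P→J: (-2)(-7) − (15)(-10) = 164
Σ = 854.5
Area = |Σ|/2 = 427.25.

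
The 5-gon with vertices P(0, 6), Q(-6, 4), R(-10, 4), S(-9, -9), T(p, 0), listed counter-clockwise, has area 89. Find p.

0

The doubled signed area Σ (x_i y_{i+1} − x_{i+1} y_i) is linear in p.
With p=0 it equals 178; the coefficient of p is 15 (from the two edges through T).
So 15·p + 178 = 2·89 = 178 ⇒ p = 0.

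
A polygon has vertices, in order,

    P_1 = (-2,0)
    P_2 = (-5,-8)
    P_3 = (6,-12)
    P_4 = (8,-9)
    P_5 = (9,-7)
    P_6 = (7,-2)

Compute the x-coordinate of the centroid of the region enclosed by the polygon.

495/218

Apply Gauss's area formula. First the cross-terms c_i = x_i·y_{i+1} − x_{i+1}·y_i:
  16, 108, 42, 25, 31, -4  ⇒  2A = 218, A = 109.
Then Σ (x_i + x_{i+1})·c_i = 1485, so x̄ = 1485 / (6·109) = 495/218.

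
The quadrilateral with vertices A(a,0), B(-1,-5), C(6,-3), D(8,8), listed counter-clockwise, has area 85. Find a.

Write out the shoelace sum; only the two edges meeting at A involve a:
2·Area = [(8·0 − a·8) + (a·(-5) − (-1)·0)] + 105
       = -13·a + 105 = 170
⇒ a = -5.

-5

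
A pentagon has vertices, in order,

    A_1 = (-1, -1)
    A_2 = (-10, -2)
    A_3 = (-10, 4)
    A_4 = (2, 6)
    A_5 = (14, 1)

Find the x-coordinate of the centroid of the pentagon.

Apply the shoelace (surveyor's) formula. First the cross-terms c_i = x_i·y_{i+1} − x_{i+1}·y_i:
  -8, -60, -68, -82, -13  ⇒  2A = -231, A = -115.5.
Then Σ (x_i + x_{i+1})·c_i = 351, so x̄ = 351 / (6·(-115.5)) = -39/77.

-39/77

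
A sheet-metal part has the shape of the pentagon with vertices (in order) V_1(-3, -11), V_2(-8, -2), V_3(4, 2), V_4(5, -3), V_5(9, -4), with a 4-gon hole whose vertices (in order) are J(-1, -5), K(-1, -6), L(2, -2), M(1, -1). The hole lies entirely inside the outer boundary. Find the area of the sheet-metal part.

Outer boundary:
V_1→V_2: (-3)(-2) − (-8)(-11) = -82
V_2→V_3: (-8)(2) − (4)(-2) = -8
V_3→V_4: (4)(-3) − (5)(2) = -22
V_4→V_5: (5)(-4) − (9)(-3) = 7
V_5→V_1: (9)(-11) − (-3)(-4) = -111
Σ = -216
Area = |Σ|/2 = 108.
Hole:
Apply Gauss's area formula: 2A = Σ (x_i·y_{i+1} − x_{i+1}·y_i), indices taken mod 4.
Cross-terms: 1, 14, 0, -6  ⇒  Σ = 9
Area = |Σ|/2 = 4.5.
Net area = 108 − 4.5 = 103.5.

103.5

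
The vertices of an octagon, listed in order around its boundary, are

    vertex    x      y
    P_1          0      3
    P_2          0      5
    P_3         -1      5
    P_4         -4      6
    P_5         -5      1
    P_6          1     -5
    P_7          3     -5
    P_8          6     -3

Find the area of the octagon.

59

Apply Gauss's area formula: 2A = Σ (x_i·y_{i+1} − x_{i+1}·y_i), indices taken mod 8.
Σ = (0) + (5) + (14) + (26) + (24) + (10) + (21) + (18) = 118
Area = |Σ|/2 = 59.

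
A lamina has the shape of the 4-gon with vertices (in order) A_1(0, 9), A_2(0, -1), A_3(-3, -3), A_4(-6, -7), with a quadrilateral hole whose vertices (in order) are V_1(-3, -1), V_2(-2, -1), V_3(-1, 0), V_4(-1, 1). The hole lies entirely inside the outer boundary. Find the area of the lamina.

25.5

Outer boundary:
Apply the shoelace (surveyor's) formula: 2A = Σ (x_i·y_{i+1} − x_{i+1}·y_i), indices taken mod 4.
Σ = (0) + (-3) + (3) + (-54) = -54
Area = |Σ|/2 = 27.
Hole:
V_1→V_2: (-3)(-1) − (-2)(-1) = 1
V_2→V_3: (-2)(0) − (-1)(-1) = -1
V_3→V_4: (-1)(1) − (-1)(0) = -1
V_4→V_1: (-1)(-1) − (-3)(1) = 4
Σ = 3
Area = |Σ|/2 = 1.5.
Net area = 27 − 1.5 = 25.5.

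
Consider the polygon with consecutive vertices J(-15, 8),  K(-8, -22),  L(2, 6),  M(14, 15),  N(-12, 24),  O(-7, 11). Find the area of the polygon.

Apply Gauss's area formula: 2A = Σ (x_i·y_{i+1} − x_{i+1}·y_i), indices taken mod 6.
Σ = (394) + (-4) + (-54) + (516) + (36) + (109) = 997
Area = |Σ|/2 = 498.5.

498.5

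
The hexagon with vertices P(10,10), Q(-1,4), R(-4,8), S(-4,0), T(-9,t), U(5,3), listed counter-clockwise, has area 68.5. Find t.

The doubled signed area Σ (x_i y_{i+1} − x_{i+1} y_i) is linear in t.
With t=0 it equals 83; the coefficient of t is -9 (from the two edges through T).
So -9·t + 83 = 2·68.5 = 137 ⇒ t = -6.

-6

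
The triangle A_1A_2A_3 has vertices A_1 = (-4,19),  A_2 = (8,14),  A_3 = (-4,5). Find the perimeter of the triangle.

|A_1A_2| = √((12)² + (-5)²) = √169 = 13
|A_2A_3| = √((-12)² + (-9)²) = √225 = 15
|A_3A_1| = √((0)² + (14)²) = √196 = 14
Perimeter = 13 + 15 + 14 = 42.

42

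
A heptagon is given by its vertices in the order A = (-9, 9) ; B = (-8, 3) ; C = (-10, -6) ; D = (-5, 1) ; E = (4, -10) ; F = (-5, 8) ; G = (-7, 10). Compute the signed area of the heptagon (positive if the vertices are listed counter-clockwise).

72

Apply Gauss's area formula: 2A = Σ (x_i·y_{i+1} − x_{i+1}·y_i), indices taken mod 7.
A→B: (-9)(3) − (-8)(9) = 45
B→C: (-8)(-6) − (-10)(3) = 78
C→D: (-10)(1) − (-5)(-6) = -40
D→E: (-5)(-10) − (4)(1) = 46
E→F: (4)(8) − (-5)(-10) = -18
F→G: (-5)(10) − (-7)(8) = 6
G→A: (-7)(9) − (-9)(10) = 27
Σ = 144
Signed area = Σ/2 = 72 (positive ⇒ counter-clockwise traversal).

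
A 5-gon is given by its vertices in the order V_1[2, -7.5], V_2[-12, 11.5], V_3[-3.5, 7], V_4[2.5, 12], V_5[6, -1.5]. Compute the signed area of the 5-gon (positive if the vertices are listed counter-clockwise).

Apply the shoelace (surveyor's) formula: 2A = Σ (x_i·y_{i+1} − x_{i+1}·y_i), indices taken mod 5.
Cross-terms: -67, -43.75, -59.5, -75.75, -42  ⇒  Σ = -288
Signed area = Σ/2 = -144 (negative ⇒ clockwise traversal).

-144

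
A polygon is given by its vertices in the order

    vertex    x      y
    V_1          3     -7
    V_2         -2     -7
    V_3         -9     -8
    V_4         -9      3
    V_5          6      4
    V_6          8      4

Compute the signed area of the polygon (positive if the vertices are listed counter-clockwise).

-155.5

Apply the surveyor's formula: 2A = Σ (x_i·y_{i+1} − x_{i+1}·y_i), indices taken mod 6.
Σ = (-35) + (-47) + (-99) + (-54) + (-8) + (-68) = -311
Signed area = Σ/2 = -155.5 (negative ⇒ clockwise traversal).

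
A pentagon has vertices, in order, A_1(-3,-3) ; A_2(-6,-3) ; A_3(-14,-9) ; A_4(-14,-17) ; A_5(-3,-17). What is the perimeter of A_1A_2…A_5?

46

|A_1A_2| = √((-3)² + (0)²) = √9 = 3
|A_2A_3| = √((-8)² + (-6)²) = √100 = 10
|A_3A_4| = √((0)² + (-8)²) = √64 = 8
|A_4A_5| = √((11)² + (0)²) = √121 = 11
|A_5A_1| = √((0)² + (14)²) = √196 = 14
Perimeter = 3 + 10 + 8 + 11 + 14 = 46.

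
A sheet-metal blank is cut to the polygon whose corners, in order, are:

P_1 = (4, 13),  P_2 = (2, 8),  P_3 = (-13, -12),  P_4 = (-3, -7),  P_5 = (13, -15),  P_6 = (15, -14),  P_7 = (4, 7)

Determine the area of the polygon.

252.5

Cross-terms: 6, 80, 55, 136, 43, 161, 24  ⇒  Σ = 505
Area = |Σ|/2 = 252.5.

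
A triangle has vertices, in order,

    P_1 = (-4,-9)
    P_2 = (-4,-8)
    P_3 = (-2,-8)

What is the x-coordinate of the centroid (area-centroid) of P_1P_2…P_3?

-10/3

Apply the surveyor's formula. First the cross-terms c_i = x_i·y_{i+1} − x_{i+1}·y_i:
  -4, 16, -14  ⇒  2A = -2, A = -1.
Then Σ (x_i + x_{i+1})·c_i = 20, so x̄ = 20 / (6·(-1)) = -10/3.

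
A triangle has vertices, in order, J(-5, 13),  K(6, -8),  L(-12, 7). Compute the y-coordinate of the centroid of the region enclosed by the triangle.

4

Apply the shoelace formula. First the cross-terms c_i = x_i·y_{i+1} − x_{i+1}·y_i:
  -38, -54, -121  ⇒  2A = -213, A = -106.5.
Then Σ (y_i + y_{i+1})·c_i = -2556, so ȳ = -2556 / (6·(-106.5)) = 4.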